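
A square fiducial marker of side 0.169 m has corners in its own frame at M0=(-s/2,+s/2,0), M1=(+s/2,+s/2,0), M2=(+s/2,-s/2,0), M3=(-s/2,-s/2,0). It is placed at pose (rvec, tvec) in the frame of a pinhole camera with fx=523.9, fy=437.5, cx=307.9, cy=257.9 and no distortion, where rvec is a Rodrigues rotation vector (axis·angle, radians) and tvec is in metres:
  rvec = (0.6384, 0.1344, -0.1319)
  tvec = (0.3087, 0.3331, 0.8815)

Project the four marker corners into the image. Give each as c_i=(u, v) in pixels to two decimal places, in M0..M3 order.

c0=(440.69, 446.44) c1=(539.66, 445.64) c2=(549.88, 396.42) c3=(439.05, 398.93)

Intrinsics K: fx=523.9, fy=437.5, cx=307.9, cy=257.9
Marker side s = 0.169 m; corners in marker frame (Z=0):
  M0 = (-0.0845, +0.0845, 0)
  M1 = (+0.0845, +0.0845, 0)
  M2 = (+0.0845, -0.0845, 0)
  M3 = (-0.0845, -0.0845, 0)
rvec = (0.6384, 0.1344, -0.1319), |rvec| = θ = 0.66559 rad = 38.136°
Rodrigues: sinθ=0.61753, 1−cosθ=0.21345; R = I + sinθ·[k]× + (1−cosθ)·[k]×²:
    [+0.98291 +0.16371 +0.08412]
    [-0.08103 +0.79525 -0.60084]
    [-0.16526 +0.58376 +0.79493]
t = (0.3087, 0.3331, 0.8815) m
M0: Pc = R·M0+t = (+0.23948, +0.40715, +0.94479); u = 523.9·(+0.23948)/0.94479 + 307.9 = 440.6936, v = 437.5·(+0.40715)/0.94479 + 257.9 = 446.4351
M1: Pc = R·M1+t = (+0.40559, +0.39345, +0.91686); u = 523.9·(+0.40559)/0.91686 + 307.9 = 539.6563, v = 437.5·(+0.39345)/0.91686 + 257.9 = 445.6436
M2: Pc = R·M2+t = (+0.37792, +0.25905, +0.81821); u = 523.9·(+0.37792)/0.81821 + 307.9 = 549.8844, v = 437.5·(+0.25905)/0.81821 + 257.9 = 396.4174
M3: Pc = R·M3+t = (+0.21181, +0.27275, +0.84614); u = 523.9·(+0.21181)/0.84614 + 307.9 = 439.0456, v = 437.5·(+0.27275)/0.84614 + 257.9 = 398.9261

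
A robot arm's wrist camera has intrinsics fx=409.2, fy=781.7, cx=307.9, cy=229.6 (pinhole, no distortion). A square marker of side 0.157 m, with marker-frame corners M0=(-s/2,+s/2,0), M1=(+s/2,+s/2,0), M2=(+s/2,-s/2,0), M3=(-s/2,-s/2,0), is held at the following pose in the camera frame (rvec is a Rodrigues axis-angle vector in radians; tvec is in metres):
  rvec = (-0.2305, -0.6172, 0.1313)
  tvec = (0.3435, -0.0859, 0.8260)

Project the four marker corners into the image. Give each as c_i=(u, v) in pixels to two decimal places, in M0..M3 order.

Intrinsics K: fx=409.2, fy=781.7, cx=307.9, cy=229.6
Marker side s = 0.157 m; corners in marker frame (Z=0):
  M0 = (-0.0785, +0.0785, 0)
  M1 = (+0.0785, +0.0785, 0)
  M2 = (+0.0785, -0.0785, 0)
  M3 = (-0.0785, -0.0785, 0)
rvec = (-0.2305, -0.6172, 0.1313), |rvec| = θ = 0.67179 rad = 38.491°
Rodrigues: sinθ=0.62239, 1−cosθ=0.21729; R = I + sinθ·[k]× + (1−cosθ)·[k]×²:
    [+0.80829 -0.05315 -0.58638]
    [+0.19014 +0.96612 +0.17453]
    [+0.55724 -0.25257 +0.79101]
t = (0.3435, -0.0859, 0.8260) m
M0: Pc = R·M0+t = (+0.27588, -0.02499, +0.76243); u = 409.2·(+0.27588)/0.76243 + 307.9 = 455.9647, v = 781.7·(-0.02499)/0.76243 + 229.6 = 203.9827
M1: Pc = R·M1+t = (+0.40278, +0.00487, +0.84992); u = 409.2·(+0.40278)/0.84992 + 307.9 = 501.8213, v = 781.7·(+0.00487)/0.84992 + 229.6 = 234.0758
M2: Pc = R·M2+t = (+0.41112, -0.14681, +0.88957); u = 409.2·(+0.41112)/0.88957 + 307.9 = 497.0154, v = 781.7·(-0.14681)/0.88957 + 229.6 = 100.5886
M3: Pc = R·M3+t = (+0.28422, -0.17667, +0.80208); u = 409.2·(+0.28422)/0.80208 + 307.9 = 452.9017, v = 781.7·(-0.17667)/0.80208 + 229.6 = 57.4232

c0=(455.96, 203.98) c1=(501.82, 234.08) c2=(497.02, 100.59) c3=(452.90, 57.42)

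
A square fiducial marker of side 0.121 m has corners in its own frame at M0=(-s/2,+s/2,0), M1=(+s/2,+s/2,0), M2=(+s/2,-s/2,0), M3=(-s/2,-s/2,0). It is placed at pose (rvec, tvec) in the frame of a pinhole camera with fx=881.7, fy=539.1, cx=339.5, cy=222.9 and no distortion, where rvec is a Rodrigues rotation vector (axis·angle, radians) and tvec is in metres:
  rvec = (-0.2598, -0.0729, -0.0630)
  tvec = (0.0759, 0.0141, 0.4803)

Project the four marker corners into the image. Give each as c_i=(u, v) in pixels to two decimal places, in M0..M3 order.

c0=(377.85, 311.54) c1=(603.11, 302.38) c2=(571.65, 171.80) c3=(359.88, 177.80)

Intrinsics K: fx=881.7, fy=539.1, cx=339.5, cy=222.9
Marker side s = 0.121 m; corners in marker frame (Z=0):
  M0 = (-0.0605, +0.0605, 0)
  M1 = (+0.0605, +0.0605, 0)
  M2 = (+0.0605, -0.0605, 0)
  M3 = (-0.0605, -0.0605, 0)
rvec = (-0.2598, -0.0729, -0.0630), |rvec| = θ = 0.27709 rad = 15.876°
Rodrigues: sinθ=0.27356, 1−cosθ=0.03814; R = I + sinθ·[k]× + (1−cosθ)·[k]×²:
    [+0.99539 +0.07161 -0.06384]
    [-0.05279 +0.96450 +0.25877]
    [+0.08010 -0.25421 +0.96383]
t = (0.0759, 0.0141, 0.4803) m
M0: Pc = R·M0+t = (+0.02001, +0.07565, +0.46007); u = 881.7·(+0.02001)/0.46007 + 339.5 = 377.8501, v = 539.1·(+0.07565)/0.46007 + 222.9 = 311.5391
M1: Pc = R·M1+t = (+0.14045, +0.06926, +0.46977); u = 881.7·(+0.14045)/0.46977 + 339.5 = 603.1150, v = 539.1·(+0.06926)/0.46977 + 222.9 = 302.3802
M2: Pc = R·M2+t = (+0.13179, -0.04745, +0.50053); u = 881.7·(+0.13179)/0.50053 + 339.5 = 571.6523, v = 539.1·(-0.04745)/0.50053 + 222.9 = 171.7978
M3: Pc = R·M3+t = (+0.01135, -0.04106, +0.49083); u = 881.7·(+0.01135)/0.49083 + 339.5 = 359.8827, v = 539.1·(-0.04106)/0.49083 + 222.9 = 177.8042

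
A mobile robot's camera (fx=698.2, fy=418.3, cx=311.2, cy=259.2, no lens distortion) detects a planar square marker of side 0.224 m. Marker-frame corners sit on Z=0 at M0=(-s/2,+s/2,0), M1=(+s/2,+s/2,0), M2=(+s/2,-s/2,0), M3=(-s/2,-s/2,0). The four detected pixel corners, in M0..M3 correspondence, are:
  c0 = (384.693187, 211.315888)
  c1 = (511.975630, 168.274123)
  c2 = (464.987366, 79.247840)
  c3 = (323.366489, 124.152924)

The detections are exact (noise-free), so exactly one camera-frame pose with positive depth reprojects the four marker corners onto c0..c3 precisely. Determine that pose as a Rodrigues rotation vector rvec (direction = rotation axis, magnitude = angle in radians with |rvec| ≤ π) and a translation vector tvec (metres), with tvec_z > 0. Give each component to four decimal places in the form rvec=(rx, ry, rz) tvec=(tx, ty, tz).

rvec=(0.3969, -0.2264, -0.4848) tvec=(0.1582, -0.2625, 0.9838)

Intrinsics K: fx=698.2, fy=418.3, cx=311.2, cy=259.2
Marker side s = 0.224 m; corners in marker frame (Z=0):
  M0 = (-0.1120, +0.1120, 0)
  M1 = (+0.1120, +0.1120, 0)
  M2 = (+0.1120, -0.1120, 0)
  M3 = (-0.1120, -0.1120, 0)
Detected image corners:
  c0 = (384.693187, 211.315888) px
  c1 = (511.975630, 168.274123) px
  c2 = (464.987366, 79.247840) px
  c3 = (323.366489, 124.152924) px
Planar DLT: solve 8×8 A·h = b for H (H[2,2]=1):
  H  [+648.92829 +421.66832 +423.45171]
  H  [-178.73104 +455.72339 +147.56579]
  H  [+0.11924 +0.42806 +1.00000]
B = K⁻¹H; ‖b₁‖=1.016493, ‖b₂‖=1.016493; λ = 2/(‖b₁‖+‖b₂‖) = 0.983774, sign → tz>0 ⇒ λ=+0.983774
r₁ = λ·B[:,0] = (+0.86206,-0.49304,+0.11731); r₂ = λ·B[:,1] = (+0.40644,+0.81085,+0.42111)
r₃ = r₁×r₂ = (-0.30274,-0.31535,+0.89939); SVD([r₁ r₂ r₃]) → R = UVᵀ:
  R  [+0.86206 +0.40644 -0.30274]
  R  [-0.49304 +0.81085 -0.31535]
  R  [+0.11731 +0.42111 +0.89939]
t = (+0.15816, -0.26255, +0.98377) m
tr R = 2.572300; θ = arccos((tr R − 1)/2) = 0.666241 rad = 38.173°
axis k = ((R−Rᵀ)₃₂, (R−Rᵀ)₁₃, (R−Rᵀ)₂₁) / (2 sinθ) = (+0.595804, -0.339828, -0.727691)
rvec = θ·k = (+0.396950, -0.226408, -0.484818)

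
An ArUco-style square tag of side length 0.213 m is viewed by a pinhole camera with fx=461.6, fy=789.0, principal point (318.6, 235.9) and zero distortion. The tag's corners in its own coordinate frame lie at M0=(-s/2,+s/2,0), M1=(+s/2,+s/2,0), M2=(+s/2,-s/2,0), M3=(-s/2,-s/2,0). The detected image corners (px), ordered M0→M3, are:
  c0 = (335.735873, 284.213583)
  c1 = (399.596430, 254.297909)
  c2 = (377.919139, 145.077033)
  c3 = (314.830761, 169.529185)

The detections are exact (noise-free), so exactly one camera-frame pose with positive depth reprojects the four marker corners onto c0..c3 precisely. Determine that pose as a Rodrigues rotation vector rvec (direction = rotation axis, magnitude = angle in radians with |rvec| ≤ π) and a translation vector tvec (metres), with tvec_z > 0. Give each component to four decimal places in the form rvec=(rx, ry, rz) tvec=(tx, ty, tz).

rvec=(-0.2154, -0.2591, -0.2710) tvec=(0.1186, -0.0421, 1.4059)

Intrinsics K: fx=461.6, fy=789.0, cx=318.6, cy=235.9
Marker side s = 0.213 m; corners in marker frame (Z=0):
  M0 = (-0.1065, +0.1065, 0)
  M1 = (+0.1065, +0.1065, 0)
  M2 = (+0.1065, -0.1065, 0)
  M3 = (-0.1065, -0.1065, 0)
Detected image corners:
  c0 = (335.735873, 284.213583) px
  c1 = (399.596430, 254.297909) px
  c2 = (377.919139, 145.077033) px
  c3 = (314.830761, 169.529185) px
Planar DLT: solve 8×8 A·h = b for H (H[2,2]=1):
  H  [+369.03910 +55.77051 +357.55286]
  H  [-85.00400 +498.90697 +212.25282]
  H  [+0.19904 -0.12388 +1.00000]
B = K⁻¹H; ‖b₁‖=0.711312, ‖b₂‖=0.711312; λ = 2/(‖b₁‖+‖b₂‖) = 1.405854, sign → tz>0 ⇒ λ=+1.405854
r₁ = λ·B[:,0] = (+0.93082,-0.23512,+0.27982); r₂ = λ·B[:,1] = (+0.29006,+0.94103,-0.17415)
r₃ = r₁×r₂ = (-0.22237,+0.24327,+0.94413); SVD([r₁ r₂ r₃]) → R = UVᵀ:
  R  [+0.93082 +0.29006 -0.22237]
  R  [-0.23512 +0.94103 +0.24327]
  R  [+0.27982 -0.17415 +0.94413]
t = (+0.11864, -0.04213, +1.40585) m
tr R = 2.815971; θ = arccos((tr R − 1)/2) = 0.432345 rad = 24.772°
axis k = ((R−Rᵀ)₃₂, (R−Rᵀ)₁₃, (R−Rᵀ)₂₁) / (2 sinθ) = (-0.498113, -0.599270, -0.626705)
rvec = θ·k = (-0.215357, -0.259091, -0.270953)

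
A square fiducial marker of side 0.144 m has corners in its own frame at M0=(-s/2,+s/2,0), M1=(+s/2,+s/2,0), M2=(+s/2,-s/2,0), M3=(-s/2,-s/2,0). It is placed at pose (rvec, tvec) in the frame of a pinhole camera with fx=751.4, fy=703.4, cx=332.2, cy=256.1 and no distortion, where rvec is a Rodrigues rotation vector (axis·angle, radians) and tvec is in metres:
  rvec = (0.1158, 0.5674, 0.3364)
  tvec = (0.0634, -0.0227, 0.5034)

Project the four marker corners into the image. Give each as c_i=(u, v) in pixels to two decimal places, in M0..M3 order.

c0=(313.65, 281.71) c1=(488.56, 357.89) c2=(565.46, 154.16) c3=(370.31, 102.14)

Intrinsics K: fx=751.4, fy=703.4, cx=332.2, cy=256.1
Marker side s = 0.144 m; corners in marker frame (Z=0):
  M0 = (-0.0720, +0.0720, 0)
  M1 = (+0.0720, +0.0720, 0)
  M2 = (+0.0720, -0.0720, 0)
  M3 = (-0.0720, -0.0720, 0)
rvec = (0.1158, 0.5674, 0.3364), |rvec| = θ = 0.66971 rad = 38.372°
Rodrigues: sinθ=0.62076, 1−cosθ=0.21600; R = I + sinθ·[k]× + (1−cosθ)·[k]×²:
    [+0.79046 -0.28017 +0.54469]
    [+0.34345 +0.93904 -0.01541]
    [-0.50717 +0.19926 +0.83850]
t = (0.0634, -0.0227, 0.5034) m
M0: Pc = R·M0+t = (-0.01369, +0.02018, +0.55426); u = 751.4·(-0.01369)/0.55426 + 332.2 = 313.6476, v = 703.4·(+0.02018)/0.55426 + 256.1 = 281.7130
M1: Pc = R·M1+t = (+0.10014, +0.06964, +0.48123); u = 751.4·(+0.10014)/0.48123 + 332.2 = 488.5612, v = 703.4·(+0.06964)/0.48123 + 256.1 = 357.8903
M2: Pc = R·M2+t = (+0.14049, -0.06558, +0.45254); u = 751.4·(+0.14049)/0.45254 + 332.2 = 565.4634, v = 703.4·(-0.06558)/0.45254 + 256.1 = 154.1622
M3: Pc = R·M3+t = (+0.02666, -0.11504, +0.52557); u = 751.4·(+0.02666)/0.52557 + 332.2 = 370.3144, v = 703.4·(-0.11504)/0.52557 + 256.1 = 102.1356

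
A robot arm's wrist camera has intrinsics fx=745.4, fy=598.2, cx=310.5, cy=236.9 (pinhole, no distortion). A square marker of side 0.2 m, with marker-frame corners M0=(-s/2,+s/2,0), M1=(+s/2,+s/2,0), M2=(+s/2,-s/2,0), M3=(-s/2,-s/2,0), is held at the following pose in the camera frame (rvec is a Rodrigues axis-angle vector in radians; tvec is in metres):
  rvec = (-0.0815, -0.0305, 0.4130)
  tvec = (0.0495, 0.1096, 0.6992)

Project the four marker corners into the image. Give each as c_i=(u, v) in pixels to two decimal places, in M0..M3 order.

c0=(221.82, 376.32) c1=(419.39, 445.31) c2=(500.80, 286.29) c3=(308.30, 218.37)

Intrinsics K: fx=745.4, fy=598.2, cx=310.5, cy=236.9
Marker side s = 0.2 m; corners in marker frame (Z=0):
  M0 = (-0.1000, +0.1000, 0)
  M1 = (+0.1000, +0.1000, 0)
  M2 = (+0.1000, -0.1000, 0)
  M3 = (-0.1000, -0.1000, 0)
rvec = (-0.0815, -0.0305, 0.4130), |rvec| = θ = 0.42207 rad = 24.183°
Rodrigues: sinθ=0.40965, 1−cosθ=0.08776; R = I + sinθ·[k]× + (1−cosθ)·[k]×²:
    [+0.91552 -0.39962 -0.04618]
    [+0.40207 +0.91270 +0.07290]
    [+0.01302 -0.08531 +0.99627]
t = (0.0495, 0.1096, 0.6992) m
M0: Pc = R·M0+t = (-0.08201, +0.16066, +0.68937); u = 745.4·(-0.08201)/0.68937 + 310.5 = 221.8200, v = 598.2·(+0.16066)/0.68937 + 236.9 = 376.3158
M1: Pc = R·M1+t = (+0.10109, +0.24108, +0.69197); u = 745.4·(+0.10109)/0.69197 + 310.5 = 419.3947, v = 598.2·(+0.24108)/0.69197 + 236.9 = 445.3081
M2: Pc = R·M2+t = (+0.18101, +0.05854, +0.70903); u = 745.4·(+0.18101)/0.70903 + 310.5 = 500.7982, v = 598.2·(+0.05854)/0.70903 + 236.9 = 286.2867
M3: Pc = R·M3+t = (-0.00209, -0.02188, +0.70643); u = 745.4·(-0.00209)/0.70643 + 310.5 = 308.2954, v = 598.2·(-0.02188)/0.70643 + 236.9 = 218.3744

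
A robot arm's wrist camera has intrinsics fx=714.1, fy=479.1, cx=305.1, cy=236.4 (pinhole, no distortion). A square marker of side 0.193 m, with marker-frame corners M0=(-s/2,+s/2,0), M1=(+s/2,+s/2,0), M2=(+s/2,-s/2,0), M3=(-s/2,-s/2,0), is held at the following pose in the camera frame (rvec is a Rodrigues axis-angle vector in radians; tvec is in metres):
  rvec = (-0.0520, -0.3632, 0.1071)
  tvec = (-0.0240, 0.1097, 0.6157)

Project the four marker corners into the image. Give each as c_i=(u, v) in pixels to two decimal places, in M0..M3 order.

Intrinsics K: fx=714.1, fy=479.1, cx=305.1, cy=236.4
Marker side s = 0.193 m; corners in marker frame (Z=0):
  M0 = (-0.0965, +0.0965, 0)
  M1 = (+0.0965, +0.0965, 0)
  M2 = (+0.0965, -0.0965, 0)
  M3 = (-0.0965, -0.0965, 0)
rvec = (-0.0520, -0.3632, 0.1071), |rvec| = θ = 0.38222 rad = 21.899°
Rodrigues: sinθ=0.37298, 1−cosθ=0.07216; R = I + sinθ·[k]× + (1−cosθ)·[k]×²:
    [+0.92918 -0.09518 -0.35717]
    [+0.11384 +0.99300 +0.03153]
    [+0.35167 -0.06996 +0.93351]
t = (-0.0240, 0.1097, 0.6157) m
M0: Pc = R·M0+t = (-0.12285, +0.19454, +0.57501); u = 714.1·(-0.12285)/0.57501 + 305.1 = 152.5337, v = 479.1·(+0.19454)/0.57501 + 236.4 = 398.4895
M1: Pc = R·M1+t = (+0.05648, +0.21651, +0.64289); u = 714.1·(+0.05648)/0.64289 + 305.1 = 367.8369, v = 479.1·(+0.21651)/0.64289 + 236.4 = 397.7506
M2: Pc = R·M2+t = (+0.07485, +0.02486, +0.65639); u = 714.1·(+0.07485)/0.65639 + 305.1 = 386.5319, v = 479.1·(+0.02486)/0.65639 + 236.4 = 254.5463
M3: Pc = R·M3+t = (-0.10448, +0.00289, +0.58851); u = 714.1·(-0.10448)/0.58851 + 305.1 = 178.3241, v = 479.1·(+0.00289)/0.58851 + 236.4 = 238.7528

c0=(152.53, 398.49) c1=(367.84, 397.75) c2=(386.53, 254.55) c3=(178.32, 238.75)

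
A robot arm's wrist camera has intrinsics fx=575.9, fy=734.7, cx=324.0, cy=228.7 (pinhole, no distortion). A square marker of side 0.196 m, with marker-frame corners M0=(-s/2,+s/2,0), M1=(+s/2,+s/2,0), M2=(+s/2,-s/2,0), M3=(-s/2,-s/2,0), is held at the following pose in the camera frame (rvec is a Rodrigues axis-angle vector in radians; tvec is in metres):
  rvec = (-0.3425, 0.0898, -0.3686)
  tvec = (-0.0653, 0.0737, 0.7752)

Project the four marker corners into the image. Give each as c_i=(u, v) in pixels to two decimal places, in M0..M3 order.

Intrinsics K: fx=575.9, fy=734.7, cx=324.0, cy=228.7
Marker side s = 0.196 m; corners in marker frame (Z=0):
  M0 = (-0.0980, +0.0980, 0)
  M1 = (+0.0980, +0.0980, 0)
  M2 = (+0.0980, -0.0980, 0)
  M3 = (-0.0980, -0.0980, 0)
rvec = (-0.3425, 0.0898, -0.3686), |rvec| = θ = 0.51111 rad = 29.285°
Rodrigues: sinθ=0.48915, 1−cosθ=0.12780; R = I + sinθ·[k]× + (1−cosθ)·[k]×²:
    [+0.92959 +0.33771 +0.14770]
    [-0.36781 +0.87615 +0.31159]
    [-0.02418 -0.34397 +0.93867]
t = (-0.0653, 0.0737, 0.7752) m
M0: Pc = R·M0+t = (-0.12330, +0.19561, +0.74386); u = 575.9·(-0.12330)/0.74386 + 324.0 = 228.5377, v = 734.7·(+0.19561)/0.74386 + 228.7 = 421.8985
M1: Pc = R·M1+t = (+0.05890, +0.12352, +0.73912); u = 575.9·(+0.05890)/0.73912 + 324.0 = 369.8896, v = 734.7·(+0.12352)/0.73912 + 228.7 = 351.4785
M2: Pc = R·M2+t = (-0.00730, -0.04821, +0.80654); u = 575.9·(-0.00730)/0.80654 + 324.0 = 318.7902, v = 734.7·(-0.04821)/0.80654 + 228.7 = 184.7866
M3: Pc = R·M3+t = (-0.18950, +0.02388, +0.81128); u = 575.9·(-0.18950)/0.81128 + 324.0 = 189.4834, v = 734.7·(+0.02388)/0.81128 + 228.7 = 250.3283

c0=(228.54, 421.90) c1=(369.89, 351.48) c2=(318.79, 184.79) c3=(189.48, 250.33)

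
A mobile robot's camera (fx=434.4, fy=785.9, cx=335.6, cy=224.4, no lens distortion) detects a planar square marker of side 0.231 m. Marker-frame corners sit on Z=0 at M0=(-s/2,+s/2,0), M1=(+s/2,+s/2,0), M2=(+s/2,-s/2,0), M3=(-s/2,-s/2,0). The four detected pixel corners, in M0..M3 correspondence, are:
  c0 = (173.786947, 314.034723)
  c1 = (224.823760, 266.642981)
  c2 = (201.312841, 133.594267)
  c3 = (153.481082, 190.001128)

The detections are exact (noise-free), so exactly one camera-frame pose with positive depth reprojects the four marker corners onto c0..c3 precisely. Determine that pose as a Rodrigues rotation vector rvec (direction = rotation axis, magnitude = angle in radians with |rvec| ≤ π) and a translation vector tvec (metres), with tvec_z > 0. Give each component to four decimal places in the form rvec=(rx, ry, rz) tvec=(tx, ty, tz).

Intrinsics K: fx=434.4, fy=785.9, cx=335.6, cy=224.4
Marker side s = 0.231 m; corners in marker frame (Z=0):
  M0 = (-0.1155, +0.1155, 0)
  M1 = (+0.1155, +0.1155, 0)
  M2 = (+0.1155, -0.1155, 0)
  M3 = (-0.1155, -0.1155, 0)
Detected image corners:
  c0 = (173.786947, 314.034723) px
  c1 = (224.823760, 266.642981) px
  c2 = (201.312841, 133.594267) px
  c3 = (153.481082, 190.001128) px
Planar DLT: solve 8×8 A·h = b for H (H[2,2]=1):
  H  [+147.29128 +71.21439 +187.18474]
  H  [-304.90099 +527.63984 +226.20821]
  H  [-0.35365 -0.12394 +1.00000]
B = K⁻¹H; ‖b₁‖=0.763101, ‖b₂‖=0.763101; λ = 2/(‖b₁‖+‖b₂‖) = 1.310443, sign → tz>0 ⇒ λ=+1.310443
r₁ = λ·B[:,0] = (+0.80236,-0.37608,-0.46344); r₂ = λ·B[:,1] = (+0.34030,+0.92618,-0.16241)
r₃ = r₁×r₂ = (+0.49031,-0.02740,+0.87112); SVD([r₁ r₂ r₃]) → R = UVᵀ:
  R  [+0.80236 +0.34030 +0.49031]
  R  [-0.37608 +0.92618 -0.02740]
  R  [-0.46344 -0.16241 +0.87112]
t = (-0.44772, +0.00302, +1.31044) m
tr R = 2.599665; θ = arccos((tr R − 1)/2) = 0.643780 rad = 36.886°
axis k = ((R−Rᵀ)₃₂, (R−Rᵀ)₁₃, (R−Rᵀ)₂₁) / (2 sinθ) = (-0.112472, +0.794496, -0.596763)
rvec = θ·k = (-0.072407, +0.511481, -0.384184)

rvec=(-0.0724, 0.5115, -0.3842) tvec=(-0.4477, 0.0030, 1.3104)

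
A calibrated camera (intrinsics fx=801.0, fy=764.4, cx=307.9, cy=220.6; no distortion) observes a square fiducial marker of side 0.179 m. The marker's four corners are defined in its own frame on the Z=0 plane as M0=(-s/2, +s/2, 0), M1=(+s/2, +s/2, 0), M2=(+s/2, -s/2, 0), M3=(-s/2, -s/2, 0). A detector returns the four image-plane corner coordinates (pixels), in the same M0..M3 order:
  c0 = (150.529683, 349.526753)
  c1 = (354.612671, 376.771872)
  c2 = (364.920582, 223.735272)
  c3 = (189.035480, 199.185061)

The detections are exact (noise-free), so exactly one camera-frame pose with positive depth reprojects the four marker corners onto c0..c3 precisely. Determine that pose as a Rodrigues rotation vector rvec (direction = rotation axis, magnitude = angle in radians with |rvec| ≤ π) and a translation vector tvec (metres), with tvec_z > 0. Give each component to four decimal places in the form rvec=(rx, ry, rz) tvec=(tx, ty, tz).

Intrinsics K: fx=801.0, fy=764.4, cx=307.9, cy=220.6
Marker side s = 0.179 m; corners in marker frame (Z=0):
  M0 = (-0.0895, +0.0895, 0)
  M1 = (+0.0895, +0.0895, 0)
  M2 = (+0.0895, -0.0895, 0)
  M3 = (-0.0895, -0.0895, 0)
Detected image corners:
  c0 = (150.529683, 349.526753) px
  c1 = (354.612671, 376.771872) px
  c2 = (364.920582, 223.735272) px
  c3 = (189.035480, 199.185061) px
Planar DLT: solve 8×8 A·h = b for H (H[2,2]=1):
  H  [+1066.51847 -354.19547 +266.02644]
  H  [+156.02032 +610.75549 +281.76031]
  H  [+0.04140 -0.82386 +1.00000]
B = K⁻¹H; ‖b₁‖=1.330173, ‖b₂‖=1.330173; λ = 2/(‖b₁‖+‖b₂‖) = 0.751782, sign → tz>0 ⇒ λ=+0.751782
r₁ = λ·B[:,0] = (+0.98902,+0.14446,+0.03113); r₂ = λ·B[:,1] = (-0.09435,+0.77942,-0.61936)
r₃ = r₁×r₂ = (-0.11373,+0.60962,+0.78449); SVD([r₁ r₂ r₃]) → R = UVᵀ:
  R  [+0.98902 -0.09435 -0.11373]
  R  [+0.14446 +0.77942 +0.60962]
  R  [+0.03113 -0.61936 +0.78449]
t = (-0.03930, +0.06015, +0.75178) m
tr R = 2.552927; θ = arccos((tr R − 1)/2) = 0.681762 rad = 39.062°
axis k = ((R−Rᵀ)₃₂, (R−Rᵀ)₁₃, (R−Rᵀ)₂₁) / (2 sinθ) = (-0.975133, -0.114940, +0.189487)
rvec = θ·k = (-0.664809, -0.078362, +0.129185)

rvec=(-0.6648, -0.0784, 0.1292) tvec=(-0.0393, 0.0602, 0.7518)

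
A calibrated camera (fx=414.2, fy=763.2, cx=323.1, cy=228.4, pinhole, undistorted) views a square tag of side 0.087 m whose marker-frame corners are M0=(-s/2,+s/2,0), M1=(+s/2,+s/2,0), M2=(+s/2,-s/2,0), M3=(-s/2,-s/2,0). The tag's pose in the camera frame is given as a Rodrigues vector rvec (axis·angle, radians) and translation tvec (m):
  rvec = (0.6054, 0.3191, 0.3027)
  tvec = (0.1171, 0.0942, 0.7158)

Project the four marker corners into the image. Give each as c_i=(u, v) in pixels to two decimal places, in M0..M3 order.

Intrinsics K: fx=414.2, fy=763.2, cx=323.1, cy=228.4
Marker side s = 0.087 m; corners in marker frame (Z=0):
  M0 = (-0.0435, +0.0435, 0)
  M1 = (+0.0435, +0.0435, 0)
  M2 = (+0.0435, -0.0435, 0)
  M3 = (-0.0435, -0.0435, 0)
rvec = (0.6054, 0.3191, 0.3027), |rvec| = θ = 0.74831 rad = 42.875°
Rodrigues: sinθ=0.68040, 1−cosθ=0.26716; R = I + sinθ·[k]× + (1−cosθ)·[k]×²:
    [+0.90770 -0.18306 +0.37757]
    [+0.36740 +0.78142 -0.50438]
    [-0.20271 +0.59654 +0.77656]
t = (0.1171, 0.0942, 0.7158) m
M0: Pc = R·M0+t = (+0.06965, +0.11221, +0.75057); u = 414.2·(+0.06965)/0.75057 + 323.1 = 361.5372, v = 763.2·(+0.11221)/0.75057 + 228.4 = 342.4986
M1: Pc = R·M1+t = (+0.14862, +0.14417, +0.73293); u = 414.2·(+0.14862)/0.73293 + 323.1 = 407.0903, v = 763.2·(+0.14417)/0.73293 + 228.4 = 378.5277
M2: Pc = R·M2+t = (+0.16455, +0.07619, +0.68103); u = 414.2·(+0.16455)/0.68103 + 323.1 = 423.1774, v = 763.2·(+0.07619)/0.68103 + 228.4 = 313.7823
M3: Pc = R·M3+t = (+0.08558, +0.04423, +0.69867); u = 414.2·(+0.08558)/0.69867 + 323.1 = 373.8343, v = 763.2·(+0.04423)/0.69867 + 228.4 = 276.7112

c0=(361.54, 342.50) c1=(407.09, 378.53) c2=(423.18, 313.78) c3=(373.83, 276.71)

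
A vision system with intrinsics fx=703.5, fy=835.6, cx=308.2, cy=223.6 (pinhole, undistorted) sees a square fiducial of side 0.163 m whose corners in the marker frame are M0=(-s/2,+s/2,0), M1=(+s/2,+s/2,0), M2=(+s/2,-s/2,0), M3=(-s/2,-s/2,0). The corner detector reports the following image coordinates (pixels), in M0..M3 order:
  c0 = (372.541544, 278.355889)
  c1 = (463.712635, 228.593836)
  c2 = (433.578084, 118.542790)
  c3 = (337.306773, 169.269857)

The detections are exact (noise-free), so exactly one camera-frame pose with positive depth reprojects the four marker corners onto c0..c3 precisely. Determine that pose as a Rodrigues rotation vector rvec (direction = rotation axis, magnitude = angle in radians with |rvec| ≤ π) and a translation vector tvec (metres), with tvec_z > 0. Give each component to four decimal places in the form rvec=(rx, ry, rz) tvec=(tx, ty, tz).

rvec=(0.3165, -0.1634, -0.4011) tvec=(0.1471, -0.0311, 1.0970)

Intrinsics K: fx=703.5, fy=835.6, cx=308.2, cy=223.6
Marker side s = 0.163 m; corners in marker frame (Z=0):
  M0 = (-0.0815, +0.0815, 0)
  M1 = (+0.0815, +0.0815, 0)
  M2 = (+0.0815, -0.0815, 0)
  M3 = (-0.0815, -0.0815, 0)
Detected image corners:
  c0 = (372.541544, 278.355889) px
  c1 = (463.712635, 228.593836) px
  c2 = (433.578084, 118.542790) px
  c3 = (337.306773, 169.269857) px
Planar DLT: solve 8×8 A·h = b for H (H[2,2]=1):
  H  [+608.90364 +322.58305 +402.51593]
  H  [-291.20619 +732.63700 +199.87340]
  H  [+0.08541 +0.30407 +1.00000]
B = K⁻¹H; ‖b₁‖=0.911580, ‖b₂‖=0.911580; λ = 2/(‖b₁‖+‖b₂‖) = 1.096996, sign → tz>0 ⇒ λ=+1.096996
r₁ = λ·B[:,0] = (+0.90844,-0.40737,+0.09369); r₂ = λ·B[:,1] = (+0.35688,+0.87256,+0.33357)
r₃ = r₁×r₂ = (-0.21764,-0.26959,+0.93806); SVD([r₁ r₂ r₃]) → R = UVᵀ:
  R  [+0.90844 +0.35688 -0.21764]
  R  [-0.40737 +0.87256 -0.26959]
  R  [+0.09369 +0.33357 +0.93806]
t = (+0.14707, -0.03115, +1.09700) m
tr R = 2.719066; θ = arccos((tr R − 1)/2) = 0.536442 rad = 30.736°
axis k = ((R−Rᵀ)₃₂, (R−Rᵀ)₁₃, (R−Rᵀ)₂₁) / (2 sinθ) = (+0.590084, -0.304577, -0.747686)
rvec = θ·k = (+0.316546, -0.163388, -0.401090)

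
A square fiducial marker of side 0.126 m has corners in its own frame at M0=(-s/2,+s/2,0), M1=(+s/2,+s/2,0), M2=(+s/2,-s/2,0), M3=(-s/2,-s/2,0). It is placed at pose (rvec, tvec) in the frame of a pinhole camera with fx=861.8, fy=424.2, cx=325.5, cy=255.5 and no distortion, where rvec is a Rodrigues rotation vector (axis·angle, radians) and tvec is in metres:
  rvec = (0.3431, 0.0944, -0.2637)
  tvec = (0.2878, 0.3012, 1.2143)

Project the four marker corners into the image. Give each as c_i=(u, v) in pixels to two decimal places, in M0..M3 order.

c0=(494.89, 382.95) c1=(582.41, 374.30) c2=(566.31, 337.41) c3=(476.08, 346.88)

Intrinsics K: fx=861.8, fy=424.2, cx=325.5, cy=255.5
Marker side s = 0.126 m; corners in marker frame (Z=0):
  M0 = (-0.0630, +0.0630, 0)
  M1 = (+0.0630, +0.0630, 0)
  M2 = (+0.0630, -0.0630, 0)
  M3 = (-0.0630, -0.0630, 0)
rvec = (0.3431, 0.0944, -0.2637), |rvec| = θ = 0.44291 rad = 25.377°
Rodrigues: sinθ=0.42857, 1−cosθ=0.09649; R = I + sinθ·[k]× + (1−cosθ)·[k]×²:
    [+0.96141 +0.27109 +0.04684]
    [-0.23923 +0.90789 -0.34424]
    [-0.13585 +0.31975 +0.93771]
t = (0.2878, 0.3012, 1.2143) m
M0: Pc = R·M0+t = (+0.24431, +0.37347, +1.24300); u = 861.8·(+0.24431)/1.24300 + 325.5 = 494.8853, v = 424.2·(+0.37347)/1.24300 + 255.5 = 382.9539
M1: Pc = R·M1+t = (+0.36545, +0.34333, +1.22589); u = 861.8·(+0.36545)/1.22589 + 325.5 = 582.4106, v = 424.2·(+0.34333)/1.22589 + 255.5 = 374.3029
M2: Pc = R·M2+t = (+0.33129, +0.22893, +1.18560); u = 861.8·(+0.33129)/1.18560 + 325.5 = 566.3117, v = 424.2·(+0.22893)/1.18560 + 255.5 = 337.4103
M3: Pc = R·M3+t = (+0.21015, +0.25907, +1.20271); u = 861.8·(+0.21015)/1.20271 + 325.5 = 476.0836, v = 424.2·(+0.25907)/1.20271 + 255.5 = 346.8761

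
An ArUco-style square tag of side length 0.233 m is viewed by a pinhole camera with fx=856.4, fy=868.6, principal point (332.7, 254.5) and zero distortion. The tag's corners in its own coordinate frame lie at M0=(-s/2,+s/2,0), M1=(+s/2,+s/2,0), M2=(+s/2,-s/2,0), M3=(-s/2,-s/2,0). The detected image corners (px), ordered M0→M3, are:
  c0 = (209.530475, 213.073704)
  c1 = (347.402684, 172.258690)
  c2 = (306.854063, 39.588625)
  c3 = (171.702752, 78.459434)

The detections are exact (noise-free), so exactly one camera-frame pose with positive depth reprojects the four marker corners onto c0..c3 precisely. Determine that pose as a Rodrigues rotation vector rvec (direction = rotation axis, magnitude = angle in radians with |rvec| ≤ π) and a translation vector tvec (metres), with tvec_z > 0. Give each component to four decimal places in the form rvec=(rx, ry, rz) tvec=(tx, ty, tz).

Intrinsics K: fx=856.4, fy=868.6, cx=332.7, cy=254.5
Marker side s = 0.233 m; corners in marker frame (Z=0):
  M0 = (-0.1165, +0.1165, 0)
  M1 = (+0.1165, +0.1165, 0)
  M2 = (+0.1165, -0.1165, 0)
  M3 = (-0.1165, -0.1165, 0)
Detected image corners:
  c0 = (209.530475, 213.073704) px
  c1 = (347.402684, 172.258690) px
  c2 = (306.854063, 39.588625) px
  c3 = (171.702752, 78.459434) px
Planar DLT: solve 8×8 A·h = b for H (H[2,2]=1):
  H  [+594.62996 +143.53958 +258.92547]
  H  [-166.67177 +561.56070 +125.02420]
  H  [+0.03402 -0.09531 +1.00000]
B = K⁻¹H; ‖b₁‖=0.711215, ‖b₂‖=0.711215; λ = 2/(‖b₁‖+‖b₂‖) = 1.406045, sign → tz>0 ⇒ λ=+1.406045
r₁ = λ·B[:,0] = (+0.95768,-0.28382,+0.04784); r₂ = λ·B[:,1] = (+0.28773,+0.94829,-0.13401)
r₃ = r₁×r₂ = (-0.00733,+0.14210,+0.98982); SVD([r₁ r₂ r₃]) → R = UVᵀ:
  R  [+0.95768 +0.28773 -0.00733]
  R  [-0.28382 +0.94829 +0.14210]
  R  [+0.04784 -0.13401 +0.98982]
t = (-0.12112, -0.20959, +1.40605) m
tr R = 2.895800; θ = arccos((tr R − 1)/2) = 0.324218 rad = 18.576°
axis k = ((R−Rᵀ)₃₂, (R−Rᵀ)₁₃, (R−Rᵀ)₂₁) / (2 sinθ) = (-0.433367, -0.086584, -0.897049)
rvec = θ·k = (-0.140505, -0.028072, -0.290839)

rvec=(-0.1405, -0.0281, -0.2908) tvec=(-0.1211, -0.2096, 1.4060)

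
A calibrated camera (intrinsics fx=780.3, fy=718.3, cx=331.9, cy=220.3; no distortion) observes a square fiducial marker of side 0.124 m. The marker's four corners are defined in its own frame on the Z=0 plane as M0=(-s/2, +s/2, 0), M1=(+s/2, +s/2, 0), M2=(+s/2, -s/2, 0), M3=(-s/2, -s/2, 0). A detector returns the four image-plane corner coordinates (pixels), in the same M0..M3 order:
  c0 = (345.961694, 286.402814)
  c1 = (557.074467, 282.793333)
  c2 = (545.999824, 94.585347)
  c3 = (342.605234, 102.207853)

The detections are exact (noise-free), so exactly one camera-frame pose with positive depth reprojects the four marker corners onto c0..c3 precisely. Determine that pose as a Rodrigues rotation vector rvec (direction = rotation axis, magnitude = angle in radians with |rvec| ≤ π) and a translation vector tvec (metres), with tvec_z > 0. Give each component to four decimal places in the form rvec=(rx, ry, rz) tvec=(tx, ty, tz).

Intrinsics K: fx=780.3, fy=718.3, cx=331.9, cy=220.3
Marker side s = 0.124 m; corners in marker frame (Z=0):
  M0 = (-0.0620, +0.0620, 0)
  M1 = (+0.0620, +0.0620, 0)
  M2 = (+0.0620, -0.0620, 0)
  M3 = (-0.0620, -0.0620, 0)
Detected image corners:
  c0 = (345.961694, 286.402814) px
  c1 = (557.074467, 282.793333) px
  c2 = (545.999824, 94.585347) px
  c3 = (342.605234, 102.207853) px
Planar DLT: solve 8×8 A·h = b for H (H[2,2]=1):
  H  [+1589.01225 -73.83249 +446.67090]
  H  [-80.56661 +1445.14801 +189.83230]
  H  [-0.18267 -0.29396 +1.00000]
B = K⁻¹H; ‖b₁‖=2.122732, ‖b₂‖=2.122732; λ = 2/(‖b₁‖+‖b₂‖) = 0.471091, sign → tz>0 ⇒ λ=+0.471091
r₁ = λ·B[:,0] = (+0.99594,-0.02645,-0.08606); r₂ = λ·B[:,1] = (+0.01433,+0.99026,-0.13848)
r₃ = r₁×r₂ = (+0.08888,+0.13669,+0.98662); SVD([r₁ r₂ r₃]) → R = UVᵀ:
  R  [+0.99594 +0.01433 +0.08888]
  R  [-0.02645 +0.99026 +0.13669]
  R  [-0.08606 -0.13848 +0.98662]
t = (+0.06929, -0.01998, +0.47109) m
tr R = 2.972819; θ = arccos((tr R − 1)/2) = 0.165054 rad = 9.457°
axis k = ((R−Rᵀ)₃₂, (R−Rᵀ)₁₃, (R−Rᵀ)₂₁) / (2 sinθ) = (-0.837382, +0.532348, -0.124083)
rvec = θ·k = (-0.138213, +0.087866, -0.020480)

rvec=(-0.1382, 0.0879, -0.0205) tvec=(0.0693, -0.0200, 0.4711)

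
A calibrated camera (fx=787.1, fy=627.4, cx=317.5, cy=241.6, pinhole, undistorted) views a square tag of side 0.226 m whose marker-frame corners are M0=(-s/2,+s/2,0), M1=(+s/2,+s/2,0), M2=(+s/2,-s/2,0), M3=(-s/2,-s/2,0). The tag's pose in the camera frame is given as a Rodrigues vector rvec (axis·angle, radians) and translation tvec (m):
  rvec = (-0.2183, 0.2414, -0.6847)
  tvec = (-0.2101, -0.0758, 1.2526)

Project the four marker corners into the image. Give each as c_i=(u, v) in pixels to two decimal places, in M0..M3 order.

c0=(172.93, 283.36) c1=(279.51, 208.47) c2=(197.74, 125.74) c3=(98.39, 199.16)

Intrinsics K: fx=787.1, fy=627.4, cx=317.5, cy=241.6
Marker side s = 0.226 m; corners in marker frame (Z=0):
  M0 = (-0.1130, +0.1130, 0)
  M1 = (+0.1130, +0.1130, 0)
  M2 = (+0.1130, -0.1130, 0)
  M3 = (-0.1130, -0.1130, 0)
rvec = (-0.2183, 0.2414, -0.6847), |rvec| = θ = 0.75812 rad = 43.437°
Rodrigues: sinθ=0.68756, 1−cosθ=0.27387; R = I + sinθ·[k]× + (1−cosθ)·[k]×²:
    [+0.74884 +0.59586 +0.29016]
    [-0.64608 +0.75390 +0.11922]
    [-0.14771 -0.27674 +0.94952]
t = (-0.2101, -0.0758, 1.2526) m
M0: Pc = R·M0+t = (-0.22739, +0.08240, +1.23802); u = 787.1·(-0.22739)/1.23802 + 317.5 = 172.9336, v = 627.4·(+0.08240)/1.23802 + 241.6 = 283.3574
M1: Pc = R·M1+t = (-0.05815, -0.06362, +1.20464); u = 787.1·(-0.05815)/1.20464 + 317.5 = 279.5060, v = 627.4·(-0.06362)/1.20464 + 241.6 = 208.4671
M2: Pc = R·M2+t = (-0.19281, -0.23400, +1.26718); u = 787.1·(-0.19281)/1.26718 + 317.5 = 197.7354, v = 627.4·(-0.23400)/1.26718 + 241.6 = 125.7442
M3: Pc = R·M3+t = (-0.36205, -0.08798, +1.30056); u = 787.1·(-0.36205)/1.30056 + 317.5 = 98.3869, v = 627.4·(-0.08798)/1.30056 + 241.6 = 199.1563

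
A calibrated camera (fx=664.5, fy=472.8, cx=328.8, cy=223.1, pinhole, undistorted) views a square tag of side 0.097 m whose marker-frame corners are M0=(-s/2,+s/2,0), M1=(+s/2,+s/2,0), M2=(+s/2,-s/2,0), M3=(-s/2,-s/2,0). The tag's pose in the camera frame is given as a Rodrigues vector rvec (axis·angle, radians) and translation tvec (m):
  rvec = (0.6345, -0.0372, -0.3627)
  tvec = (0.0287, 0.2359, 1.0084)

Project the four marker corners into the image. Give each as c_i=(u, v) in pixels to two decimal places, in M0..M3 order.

Intrinsics K: fx=664.5, fy=472.8, cx=328.8, cy=223.1
Marker side s = 0.097 m; corners in marker frame (Z=0):
  M0 = (-0.0485, +0.0485, 0)
  M1 = (+0.0485, +0.0485, 0)
  M2 = (+0.0485, -0.0485, 0)
  M3 = (-0.0485, -0.0485, 0)
rvec = (0.6345, -0.0372, -0.3627), |rvec| = θ = 0.73180 rad = 41.929°
Rodrigues: sinθ=0.66821, 1−cosθ=0.25602; R = I + sinθ·[k]× + (1−cosθ)·[k]×²:
    [+0.93645 +0.31990 -0.14399]
    [-0.34247 +0.74464 -0.57291]
    [-0.07605 +0.58582 +0.80687]
t = (0.0287, 0.2359, 1.0084) m
M0: Pc = R·M0+t = (-0.00120, +0.28862, +1.04050); u = 664.5·(-0.00120)/1.04050 + 328.8 = 328.0320, v = 472.8·(+0.28862)/1.04050 + 223.1 = 354.2500
M1: Pc = R·M1+t = (+0.08963, +0.25541, +1.03312); u = 664.5·(+0.08963)/1.03312 + 328.8 = 386.4513, v = 472.8·(+0.25541)/1.03312 + 223.1 = 339.9840
M2: Pc = R·M2+t = (+0.05860, +0.18318, +0.97630); u = 664.5·(+0.05860)/0.97630 + 328.8 = 368.6867, v = 472.8·(+0.18318)/0.97630 + 223.1 = 311.8078
M3: Pc = R·M3+t = (-0.03223, +0.21639, +0.98368); u = 664.5·(-0.03223)/0.98368 + 328.8 = 307.0259, v = 472.8·(+0.21639)/0.98368 + 223.1 = 327.1092

c0=(328.03, 354.25) c1=(386.45, 339.98) c2=(368.69, 311.81) c3=(307.03, 327.11)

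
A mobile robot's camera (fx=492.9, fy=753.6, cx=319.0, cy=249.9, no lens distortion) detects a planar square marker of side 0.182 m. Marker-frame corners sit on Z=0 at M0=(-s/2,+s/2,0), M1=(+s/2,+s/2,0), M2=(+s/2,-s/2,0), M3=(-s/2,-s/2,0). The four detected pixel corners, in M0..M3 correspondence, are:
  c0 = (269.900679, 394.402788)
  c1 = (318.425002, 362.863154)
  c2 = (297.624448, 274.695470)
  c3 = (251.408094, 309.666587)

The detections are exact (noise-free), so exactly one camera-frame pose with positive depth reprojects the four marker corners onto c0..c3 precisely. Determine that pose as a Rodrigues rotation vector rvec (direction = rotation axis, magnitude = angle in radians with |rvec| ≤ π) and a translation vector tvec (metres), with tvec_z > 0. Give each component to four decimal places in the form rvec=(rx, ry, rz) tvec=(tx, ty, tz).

rvec=(-0.1457, 0.4716, -0.4012) tvec=(-0.1069, 0.1685, 1.4885)

Intrinsics K: fx=492.9, fy=753.6, cx=319.0, cy=249.9
Marker side s = 0.182 m; corners in marker frame (Z=0):
  M0 = (-0.0910, +0.0910, 0)
  M1 = (+0.0910, +0.0910, 0)
  M2 = (+0.0910, -0.0910, 0)
  M3 = (-0.0910, -0.0910, 0)
Detected image corners:
  c0 = (269.900679, 394.402788) px
  c1 = (318.425002, 362.863154) px
  c2 = (297.624448, 274.695470) px
  c3 = (251.408094, 309.666587) px
Planar DLT: solve 8×8 A·h = b for H (H[2,2]=1):
  H  [+181.45713 +64.32339 +283.60611]
  H  [-275.72438 +423.50178 +335.22467]
  H  [-0.27689 -0.15286 +1.00000]
B = K⁻¹H; ‖b₁‖=0.671834, ‖b₂‖=0.671834; λ = 2/(‖b₁‖+‖b₂‖) = 1.488463, sign → tz>0 ⇒ λ=+1.488463
r₁ = λ·B[:,0] = (+0.81470,-0.40792,-0.41214); r₂ = λ·B[:,1] = (+0.34150,+0.91193,-0.22753)
r₃ = r₁×r₂ = (+0.46866,+0.04462,+0.88225); SVD([r₁ r₂ r₃]) → R = UVᵀ:
  R  [+0.81470 +0.34150 +0.46866]
  R  [-0.40792 +0.91193 +0.04462]
  R  [-0.41214 -0.22753 +0.88225]
t = (-0.10688, +0.16853, +1.48846) m
tr R = 2.608877; θ = arccos((tr R − 1)/2) = 0.636067 rad = 36.444°
axis k = ((R−Rᵀ)₃₂, (R−Rᵀ)₁₃, (R−Rᵀ)₂₁) / (2 sinθ) = (-0.229072, +0.741371, -0.630790)
rvec = θ·k = (-0.145705, +0.471561, -0.401224)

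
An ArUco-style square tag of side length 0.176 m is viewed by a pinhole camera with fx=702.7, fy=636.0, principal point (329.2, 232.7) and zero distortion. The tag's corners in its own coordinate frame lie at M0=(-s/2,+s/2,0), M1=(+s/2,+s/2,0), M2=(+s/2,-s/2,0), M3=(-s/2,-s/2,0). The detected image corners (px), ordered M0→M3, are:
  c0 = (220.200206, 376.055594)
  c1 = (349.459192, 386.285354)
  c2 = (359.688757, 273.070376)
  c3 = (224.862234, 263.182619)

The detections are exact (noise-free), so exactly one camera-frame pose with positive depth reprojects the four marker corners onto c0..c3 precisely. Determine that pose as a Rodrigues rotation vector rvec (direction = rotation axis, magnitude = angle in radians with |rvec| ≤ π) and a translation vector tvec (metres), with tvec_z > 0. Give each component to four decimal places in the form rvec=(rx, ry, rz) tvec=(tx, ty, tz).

rvec=(0.2216, 0.0443, 0.0744) tvec=(-0.0543, 0.1364, 0.9316)

Intrinsics K: fx=702.7, fy=636.0, cx=329.2, cy=232.7
Marker side s = 0.176 m; corners in marker frame (Z=0):
  M0 = (-0.0880, +0.0880, 0)
  M1 = (+0.0880, +0.0880, 0)
  M2 = (+0.0880, -0.0880, 0)
  M3 = (-0.0880, -0.0880, 0)
Detected image corners:
  c0 = (220.200206, 376.055594) px
  c1 = (349.459192, 386.285354) px
  c2 = (359.688757, 273.070376) px
  c3 = (224.862234, 263.182619) px
Planar DLT: solve 8×8 A·h = b for H (H[2,2]=1):
  H  [+738.85663 +26.25333 +288.25221]
  H  [+44.73348 +719.36728 +325.81240]
  H  [-0.03831 +0.23741 +1.00000]
B = K⁻¹H; ‖b₁‖=1.073409, ‖b₂‖=1.073409; λ = 2/(‖b₁‖+‖b₂‖) = 0.931611, sign → tz>0 ⇒ λ=+0.931611
r₁ = λ·B[:,0] = (+0.99627,+0.07859,-0.03569); r₂ = λ·B[:,1] = (-0.06881,+0.97280,+0.22118)
r₃ = r₁×r₂ = (+0.05210,-0.21789,+0.97458); SVD([r₁ r₂ r₃]) → R = UVᵀ:
  R  [+0.99627 -0.06881 +0.05210]
  R  [+0.07859 +0.97280 -0.21789]
  R  [-0.03569 +0.22118 +0.97458]
t = (-0.05429, +0.13639, +0.93161) m
tr R = 2.943652; θ = arccos((tr R − 1)/2) = 0.237937 rad = 13.633°
axis k = ((R−Rᵀ)₃₂, (R−Rᵀ)₁₃, (R−Rᵀ)₂₁) / (2 sinθ) = (+0.931419, +0.186254, +0.312678)
rvec = θ·k = (+0.221619, +0.044317, +0.074398)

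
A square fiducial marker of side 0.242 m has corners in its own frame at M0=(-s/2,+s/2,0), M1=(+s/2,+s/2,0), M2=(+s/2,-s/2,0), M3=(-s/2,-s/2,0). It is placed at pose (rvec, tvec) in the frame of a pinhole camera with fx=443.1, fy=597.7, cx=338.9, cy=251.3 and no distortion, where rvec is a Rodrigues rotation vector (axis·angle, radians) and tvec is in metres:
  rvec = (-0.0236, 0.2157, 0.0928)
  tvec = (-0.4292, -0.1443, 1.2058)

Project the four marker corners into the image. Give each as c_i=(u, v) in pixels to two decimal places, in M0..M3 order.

Intrinsics K: fx=443.1, fy=597.7, cx=338.9, cy=251.3
Marker side s = 0.242 m; corners in marker frame (Z=0):
  M0 = (-0.1210, +0.1210, 0)
  M1 = (+0.1210, +0.1210, 0)
  M2 = (+0.1210, -0.1210, 0)
  M3 = (-0.1210, -0.1210, 0)
rvec = (-0.0236, 0.2157, 0.0928), |rvec| = θ = 0.23600 rad = 13.522°
Rodrigues: sinθ=0.23381, 1−cosθ=0.02772; R = I + sinθ·[k]× + (1−cosθ)·[k]×²:
    [+0.97256 -0.09447 +0.21261]
    [+0.08941 +0.99544 +0.03334]
    [-0.21479 -0.01342 +0.97657]
t = (-0.4292, -0.1443, 1.2058) m
M0: Pc = R·M0+t = (-0.55831, -0.03467, +1.23017); u = 443.1·(-0.55831)/1.23017 + 338.9 = 137.7990, v = 597.7·(-0.03467)/1.23017 + 251.3 = 234.4547
M1: Pc = R·M1+t = (-0.32295, -0.01303, +1.17819); u = 443.1·(-0.32295)/1.17819 + 338.9 = 217.4422, v = 597.7·(-0.01303)/1.17819 + 251.3 = 244.6879
M2: Pc = R·M2+t = (-0.30009, -0.25393, +1.18143); u = 443.1·(-0.30009)/1.18143 + 338.9 = 226.3508, v = 597.7·(-0.25393)/1.18143 + 251.3 = 122.8343
M3: Pc = R·M3+t = (-0.53545, -0.27557, +1.23341); u = 443.1·(-0.53545)/1.23341 + 338.9 = 146.5419, v = 597.7·(-0.27557)/1.23341 + 251.3 = 117.7634

c0=(137.80, 234.45) c1=(217.44, 244.69) c2=(226.35, 122.83) c3=(146.54, 117.76)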